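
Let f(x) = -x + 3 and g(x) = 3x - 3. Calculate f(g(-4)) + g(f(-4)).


36


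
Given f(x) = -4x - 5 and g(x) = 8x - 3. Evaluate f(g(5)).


g(5) = 37
f(37) = -153

-153


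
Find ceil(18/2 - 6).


18/2 = 9
9 - 6 = 3
ceil(3) = 3

3


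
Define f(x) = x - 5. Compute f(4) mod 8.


f(4) = -1
-1 mod 8 = 7

7


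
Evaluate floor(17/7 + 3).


17/7 = 2.4286
2.4286 + 3 = 5.4286
floor(5.4286) = 5

5


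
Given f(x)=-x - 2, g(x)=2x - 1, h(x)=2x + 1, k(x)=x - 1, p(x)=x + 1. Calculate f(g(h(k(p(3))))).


p(3) = 4
k(4) = 3
h(3) = 7
g(7) = 13
f(13) = -15

-15


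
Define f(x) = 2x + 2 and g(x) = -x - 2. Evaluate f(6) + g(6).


f(6) = 14
g(6) = -8
Sum = 6

6


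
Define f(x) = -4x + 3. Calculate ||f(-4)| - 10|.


f(-4) = 19
|19| = 19
|19 - 10| = 9

9


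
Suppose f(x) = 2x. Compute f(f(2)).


f(2) = 4
f(4) = 8

8


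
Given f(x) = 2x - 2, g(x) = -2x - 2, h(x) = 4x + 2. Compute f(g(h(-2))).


18


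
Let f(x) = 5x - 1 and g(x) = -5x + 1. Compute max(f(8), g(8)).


f(8) = 39
g(8) = -39
max = 39

39


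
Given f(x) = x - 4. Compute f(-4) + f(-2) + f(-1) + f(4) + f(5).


f(-4) = -8
f(-2) = -6
f(-1) = -5
f(4) = 0
f(5) = 1
Sum = -18

-18


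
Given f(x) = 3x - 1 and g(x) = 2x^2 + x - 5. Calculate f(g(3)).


g(3) = 16
f(16) = 47

47


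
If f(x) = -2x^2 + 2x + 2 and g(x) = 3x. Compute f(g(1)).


g(1) = 3
f(3) = (-2)*(3)^2 + 2*(3) + 2 = -10

-10


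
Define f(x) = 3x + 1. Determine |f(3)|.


f(3) = 10
|10| = 10

10


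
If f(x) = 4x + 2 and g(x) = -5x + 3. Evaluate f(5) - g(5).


f(5) = 22
g(5) = -22
Difference = 44

44


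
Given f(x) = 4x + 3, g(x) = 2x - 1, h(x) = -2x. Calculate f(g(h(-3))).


h(-3) = 6
g(6) = 11
f(11) = 47

47


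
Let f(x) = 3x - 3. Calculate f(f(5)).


f(5) = 12
f(12) = 33

33


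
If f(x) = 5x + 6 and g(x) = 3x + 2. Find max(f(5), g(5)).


f(5) = 31
g(5) = 17
max = 31

31


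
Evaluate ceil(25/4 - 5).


25/4 = 6.25
6.25 - 5 = 1.25
ceil(1.25) = 2

2


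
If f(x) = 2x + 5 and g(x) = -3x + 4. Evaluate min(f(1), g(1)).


f(1) = 7
g(1) = 1
min = 1

1


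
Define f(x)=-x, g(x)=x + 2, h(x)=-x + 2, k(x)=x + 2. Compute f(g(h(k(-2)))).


k(-2) = 0
h(0) = 2
g(2) = 4
f(4) = -4

-4


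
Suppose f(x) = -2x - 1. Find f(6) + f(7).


f(6) = -13
f(7) = -15
Sum = -28

-28


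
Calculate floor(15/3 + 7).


15/3 = 5
5 + 7 = 12
floor(12) = 12

12


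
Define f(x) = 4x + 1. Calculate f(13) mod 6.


f(13) = 53
53 mod 6 = 5

5


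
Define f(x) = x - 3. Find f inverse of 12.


15


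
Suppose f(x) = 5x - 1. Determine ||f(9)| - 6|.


f(9) = 44
|44| = 44
|44 - 6| = 38

38


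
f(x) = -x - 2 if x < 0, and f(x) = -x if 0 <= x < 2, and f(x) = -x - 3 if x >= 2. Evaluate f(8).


-11


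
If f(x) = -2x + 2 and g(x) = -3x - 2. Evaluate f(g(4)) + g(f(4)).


f(g(4)) = 30
g(f(4)) = 16
Sum = 46

46


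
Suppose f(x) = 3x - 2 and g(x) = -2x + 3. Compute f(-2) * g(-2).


f(-2) = -8
g(-2) = 7
Product = -56

-56


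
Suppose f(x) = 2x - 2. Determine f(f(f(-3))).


f(-3) = -8
f(-8) = -18
f(-18) = -38

-38


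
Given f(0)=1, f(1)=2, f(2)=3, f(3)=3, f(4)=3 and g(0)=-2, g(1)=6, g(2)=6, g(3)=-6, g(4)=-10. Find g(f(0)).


f(0) = 1
g(1) = 6

6


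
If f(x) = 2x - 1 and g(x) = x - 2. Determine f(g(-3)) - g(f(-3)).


f(g(-3)) = -11
g(f(-3)) = -9
Difference = -2

-2


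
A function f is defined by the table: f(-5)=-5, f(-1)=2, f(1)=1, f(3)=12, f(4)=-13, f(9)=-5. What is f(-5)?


Reading from the table at x = -5

-5


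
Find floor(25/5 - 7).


-2


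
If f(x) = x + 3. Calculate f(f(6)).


f(6) = 9
f(9) = 12

12


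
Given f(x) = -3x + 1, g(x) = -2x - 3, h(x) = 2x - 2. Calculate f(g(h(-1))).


h(-1) = -4
g(-4) = 5
f(5) = -14

-14


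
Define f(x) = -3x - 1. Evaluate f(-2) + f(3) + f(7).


f(-2) = 5
f(3) = -10
f(7) = -22
Sum = -27

-27


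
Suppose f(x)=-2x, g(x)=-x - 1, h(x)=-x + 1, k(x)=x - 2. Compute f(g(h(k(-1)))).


k(-1) = -3
h(-3) = 4
g(4) = -5
f(-5) = 10

10


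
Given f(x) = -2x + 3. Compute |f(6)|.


9


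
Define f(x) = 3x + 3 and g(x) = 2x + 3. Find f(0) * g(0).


f(0) = 3
g(0) = 3
Product = 9

9


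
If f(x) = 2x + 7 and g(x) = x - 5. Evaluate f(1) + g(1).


f(1) = 9
g(1) = -4
Sum = 5

5


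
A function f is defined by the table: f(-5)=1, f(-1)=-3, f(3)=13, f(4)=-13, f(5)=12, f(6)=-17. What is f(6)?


Reading from the table at x = 6

-17


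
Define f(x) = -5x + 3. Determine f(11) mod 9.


f(11) = -52
-52 mod 9 = 2

2


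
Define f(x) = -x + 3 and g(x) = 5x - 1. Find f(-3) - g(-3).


f(-3) = 6
g(-3) = -16
Difference = 22

22


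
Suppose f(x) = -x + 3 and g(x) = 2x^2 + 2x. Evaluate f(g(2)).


g(2) = 12
f(12) = -9

-9


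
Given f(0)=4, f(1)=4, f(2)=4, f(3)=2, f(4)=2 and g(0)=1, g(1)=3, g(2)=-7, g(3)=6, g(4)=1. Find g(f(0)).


f(0) = 4
g(4) = 1

1


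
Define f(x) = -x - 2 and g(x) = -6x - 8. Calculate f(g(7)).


48


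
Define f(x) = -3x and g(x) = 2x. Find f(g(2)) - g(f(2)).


0


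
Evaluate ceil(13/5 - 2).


13/5 = 2.6
2.6 - 2 = 0.6
ceil(0.6) = 1

1


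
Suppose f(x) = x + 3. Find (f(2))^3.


f(2) = 5
(5)^3 = 125

125


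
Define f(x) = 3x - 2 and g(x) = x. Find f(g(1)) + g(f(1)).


2


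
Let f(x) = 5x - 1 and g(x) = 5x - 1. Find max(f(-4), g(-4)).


f(-4) = -21
g(-4) = -21
max = -21

-21


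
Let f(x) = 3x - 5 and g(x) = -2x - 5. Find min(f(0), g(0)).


f(0) = -5
g(0) = -5
min = -5

-5


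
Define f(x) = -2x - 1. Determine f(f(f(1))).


f(1) = -3
f(-3) = 5
f(5) = -11

-11


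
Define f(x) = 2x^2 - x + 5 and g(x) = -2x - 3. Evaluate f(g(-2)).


g(-2) = 1
f(1) = 2*(1)^2 - 1*(1) + 5 = 6

6


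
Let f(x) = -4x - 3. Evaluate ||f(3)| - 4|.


11


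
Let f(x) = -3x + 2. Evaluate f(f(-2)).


f(-2) = 8
f(8) = -22

-22


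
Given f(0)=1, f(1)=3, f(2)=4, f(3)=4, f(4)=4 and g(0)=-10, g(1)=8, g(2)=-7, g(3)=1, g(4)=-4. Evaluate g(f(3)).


f(3) = 4
g(4) = -4

-4


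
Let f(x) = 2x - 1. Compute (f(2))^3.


27


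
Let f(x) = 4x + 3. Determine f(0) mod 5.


f(0) = 3
3 mod 5 = 3

3


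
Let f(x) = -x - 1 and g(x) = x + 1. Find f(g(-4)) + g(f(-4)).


f(g(-4)) = 2
g(f(-4)) = 4
Sum = 6

6


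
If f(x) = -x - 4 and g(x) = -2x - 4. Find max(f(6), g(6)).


-10


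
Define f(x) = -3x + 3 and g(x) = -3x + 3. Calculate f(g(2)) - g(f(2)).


f(g(2)) = 12
g(f(2)) = 12
Difference = 0

0


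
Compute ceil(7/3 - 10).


7/3 = 2.3333
2.3333 - 10 = -7.6667
ceil(-7.6667) = -7

-7


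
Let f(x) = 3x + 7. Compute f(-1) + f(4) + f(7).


f(-1) = 4
f(4) = 19
f(7) = 28
Sum = 51

51


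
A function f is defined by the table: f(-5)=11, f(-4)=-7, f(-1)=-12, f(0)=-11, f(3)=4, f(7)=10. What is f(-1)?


Reading from the table at x = -1

-12


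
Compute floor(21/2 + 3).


21/2 = 10.5
10.5 + 3 = 13.5
floor(13.5) = 13

13


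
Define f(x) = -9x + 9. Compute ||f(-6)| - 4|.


f(-6) = 63
|63| = 63
|63 - 4| = 59

59


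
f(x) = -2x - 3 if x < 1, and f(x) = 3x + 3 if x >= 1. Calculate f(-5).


-5 satisfies x < 1
f(-5) = 7

7


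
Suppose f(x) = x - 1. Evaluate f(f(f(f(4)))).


0


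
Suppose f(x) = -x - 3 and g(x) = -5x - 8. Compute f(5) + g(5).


f(5) = -8
g(5) = -33
Sum = -41

-41


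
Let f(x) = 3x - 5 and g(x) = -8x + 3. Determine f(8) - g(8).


f(8) = 19
g(8) = -61
Difference = 80

80


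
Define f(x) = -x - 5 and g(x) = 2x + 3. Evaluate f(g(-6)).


4


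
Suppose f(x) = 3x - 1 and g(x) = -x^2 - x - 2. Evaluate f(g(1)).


g(1) = -4
f(-4) = -13

-13


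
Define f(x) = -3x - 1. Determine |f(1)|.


f(1) = -4
|-4| = 4

4


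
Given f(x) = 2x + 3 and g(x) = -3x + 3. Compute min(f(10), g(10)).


f(10) = 23
g(10) = -27
min = -27

-27


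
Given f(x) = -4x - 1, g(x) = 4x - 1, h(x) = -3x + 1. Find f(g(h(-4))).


h(-4) = 13
g(13) = 51
f(51) = -205

-205


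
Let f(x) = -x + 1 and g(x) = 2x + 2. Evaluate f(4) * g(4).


f(4) = -3
g(4) = 10
Product = -30

-30


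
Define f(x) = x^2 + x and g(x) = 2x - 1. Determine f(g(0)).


g(0) = -1
f(-1) = 1*(-1)^2 + 1*(-1) = 0

0


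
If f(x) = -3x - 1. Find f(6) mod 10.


f(6) = -19
-19 mod 10 = 1

1


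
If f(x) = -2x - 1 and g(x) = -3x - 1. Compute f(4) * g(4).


117


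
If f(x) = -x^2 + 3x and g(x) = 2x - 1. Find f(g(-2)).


g(-2) = -5
f(-5) = (-1)*(-5)^2 + 3*(-5) = -40

-40


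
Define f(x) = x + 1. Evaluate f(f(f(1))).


f(1) = 2
f(2) = 3
f(3) = 4

4


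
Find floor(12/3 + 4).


12/3 = 4
4 + 4 = 8
floor(8) = 8

8


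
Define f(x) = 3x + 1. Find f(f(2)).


f(2) = 7
f(7) = 22

22


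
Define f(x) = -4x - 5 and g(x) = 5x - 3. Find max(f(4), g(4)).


f(4) = -21
g(4) = 17
max = 17

17


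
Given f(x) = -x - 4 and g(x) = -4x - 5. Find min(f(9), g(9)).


f(9) = -13
g(9) = -41
min = -41

-41


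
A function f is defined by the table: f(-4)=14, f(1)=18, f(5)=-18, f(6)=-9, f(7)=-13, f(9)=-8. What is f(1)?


Reading from the table at x = 1

18


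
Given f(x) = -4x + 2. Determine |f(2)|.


f(2) = -6
|-6| = 6

6


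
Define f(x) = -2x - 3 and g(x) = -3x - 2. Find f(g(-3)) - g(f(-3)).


f(g(-3)) = -17
g(f(-3)) = -11
Difference = -6

-6


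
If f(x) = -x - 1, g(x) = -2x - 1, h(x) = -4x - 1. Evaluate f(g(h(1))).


h(1) = -5
g(-5) = 9
f(9) = -10

-10


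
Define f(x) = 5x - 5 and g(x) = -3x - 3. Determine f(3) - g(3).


f(3) = 10
g(3) = -12
Difference = 22

22


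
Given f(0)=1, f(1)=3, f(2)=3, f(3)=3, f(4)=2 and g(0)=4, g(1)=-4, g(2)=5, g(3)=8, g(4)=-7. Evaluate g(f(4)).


f(4) = 2
g(2) = 5

5


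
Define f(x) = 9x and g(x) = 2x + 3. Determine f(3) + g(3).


f(3) = 27
g(3) = 9
Sum = 36

36


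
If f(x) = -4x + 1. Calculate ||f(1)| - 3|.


f(1) = -3
|-3| = 3
|3 - 3| = 0

0


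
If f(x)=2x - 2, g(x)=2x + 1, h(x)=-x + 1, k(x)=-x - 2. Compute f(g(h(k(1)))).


k(1) = -3
h(-3) = 4
g(4) = 9
f(9) = 16

16


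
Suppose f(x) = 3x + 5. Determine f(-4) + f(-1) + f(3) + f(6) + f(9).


f(-4) = -7
f(-1) = 2
f(3) = 14
f(6) = 23
f(9) = 32
Sum = 64

64


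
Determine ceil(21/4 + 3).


21/4 = 5.25
5.25 + 3 = 8.25
ceil(8.25) = 9

9


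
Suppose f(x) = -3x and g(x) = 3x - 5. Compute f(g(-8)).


g(-8) = -29
f(-29) = 87

87


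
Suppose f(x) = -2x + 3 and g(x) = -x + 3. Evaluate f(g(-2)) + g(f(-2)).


-11


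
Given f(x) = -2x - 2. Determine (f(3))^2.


f(3) = -8
(-8)^2 = 64

64


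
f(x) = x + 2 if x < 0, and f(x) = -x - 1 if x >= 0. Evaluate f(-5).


-5 satisfies x < 0
f(-5) = -3

-3


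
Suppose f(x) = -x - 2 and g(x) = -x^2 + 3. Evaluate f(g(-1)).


-4


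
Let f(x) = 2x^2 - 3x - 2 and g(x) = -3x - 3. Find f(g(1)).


g(1) = -6
f(-6) = 2*(-6)^2 - 3*(-6) - 2 = 88

88


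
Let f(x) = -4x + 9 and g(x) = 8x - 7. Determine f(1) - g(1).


f(1) = 5
g(1) = 1
Difference = 4

4


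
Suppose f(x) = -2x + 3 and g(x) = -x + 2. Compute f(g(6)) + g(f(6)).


22


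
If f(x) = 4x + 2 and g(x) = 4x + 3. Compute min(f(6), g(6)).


f(6) = 26
g(6) = 27
min = 26

26


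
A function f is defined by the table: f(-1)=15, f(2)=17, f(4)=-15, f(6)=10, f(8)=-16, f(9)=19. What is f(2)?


Reading from the table at x = 2

17


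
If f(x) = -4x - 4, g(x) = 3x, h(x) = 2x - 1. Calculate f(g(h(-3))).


h(-3) = -7
g(-7) = -21
f(-21) = 80

80


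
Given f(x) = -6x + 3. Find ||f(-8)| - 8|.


f(-8) = 51
|51| = 51
|51 - 8| = 43

43


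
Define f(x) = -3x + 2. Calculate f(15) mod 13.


f(15) = -43
-43 mod 13 = 9

9


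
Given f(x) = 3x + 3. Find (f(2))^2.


f(2) = 9
(9)^2 = 81

81


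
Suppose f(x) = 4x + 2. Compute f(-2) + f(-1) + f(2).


f(-2) = -6
f(-1) = -2
f(2) = 10
Sum = 2

2


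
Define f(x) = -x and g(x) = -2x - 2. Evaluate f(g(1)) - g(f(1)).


4


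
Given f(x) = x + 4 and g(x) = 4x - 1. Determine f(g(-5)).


g(-5) = -21
f(-21) = -17

-17


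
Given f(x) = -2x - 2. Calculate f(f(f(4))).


-38


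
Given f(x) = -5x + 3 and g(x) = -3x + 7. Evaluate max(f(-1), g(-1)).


f(-1) = 8
g(-1) = 10
max = 10

10


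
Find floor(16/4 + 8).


12


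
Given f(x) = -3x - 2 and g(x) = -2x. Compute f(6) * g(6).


f(6) = -20
g(6) = -12
Product = 240

240


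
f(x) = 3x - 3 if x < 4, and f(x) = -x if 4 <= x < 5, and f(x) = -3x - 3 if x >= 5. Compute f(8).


-27


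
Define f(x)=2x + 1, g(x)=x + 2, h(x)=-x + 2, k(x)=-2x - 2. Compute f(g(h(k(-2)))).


k(-2) = 2
h(2) = 0
g(0) = 2
f(2) = 5

5


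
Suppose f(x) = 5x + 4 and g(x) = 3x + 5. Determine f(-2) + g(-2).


f(-2) = -6
g(-2) = -1
Sum = -7

-7


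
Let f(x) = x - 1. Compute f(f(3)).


1


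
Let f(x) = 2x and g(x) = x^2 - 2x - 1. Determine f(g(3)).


g(3) = 2
f(2) = 4

4


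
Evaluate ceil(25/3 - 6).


25/3 = 8.3333
8.3333 - 6 = 2.3333
ceil(2.3333) = 3

3


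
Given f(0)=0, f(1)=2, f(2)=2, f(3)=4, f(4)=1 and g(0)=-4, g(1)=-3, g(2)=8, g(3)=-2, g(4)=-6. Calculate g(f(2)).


f(2) = 2
g(2) = 8

8


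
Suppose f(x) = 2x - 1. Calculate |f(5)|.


f(5) = 9
|9| = 9

9


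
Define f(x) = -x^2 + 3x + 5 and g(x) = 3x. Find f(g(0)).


g(0) = 0
f(0) = (-1)*(0)^2 + 3*(0) + 5 = 5

5


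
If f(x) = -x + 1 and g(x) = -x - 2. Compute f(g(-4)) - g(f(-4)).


f(g(-4)) = -1
g(f(-4)) = -7
Difference = 6

6


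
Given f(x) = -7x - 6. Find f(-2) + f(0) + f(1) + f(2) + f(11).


f(-2) = 8
f(0) = -6
f(1) = -13
f(2) = -20
f(11) = -83
Sum = -114

-114


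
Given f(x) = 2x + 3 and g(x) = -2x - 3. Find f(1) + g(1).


f(1) = 5
g(1) = -5
Sum = 0

0


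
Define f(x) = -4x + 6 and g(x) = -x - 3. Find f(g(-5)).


g(-5) = 2
f(2) = -2

-2


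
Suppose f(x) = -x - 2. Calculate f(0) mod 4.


f(0) = -2
-2 mod 4 = 2

2


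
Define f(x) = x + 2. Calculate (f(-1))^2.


1


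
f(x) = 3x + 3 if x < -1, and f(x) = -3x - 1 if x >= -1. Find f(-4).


-4 satisfies x < -1
f(-4) = -9

-9


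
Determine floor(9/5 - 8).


9/5 = 1.8
1.8 - 8 = -6.2
floor(-6.2) = -7

-7


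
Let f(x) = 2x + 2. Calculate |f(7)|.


f(7) = 16
|16| = 16

16


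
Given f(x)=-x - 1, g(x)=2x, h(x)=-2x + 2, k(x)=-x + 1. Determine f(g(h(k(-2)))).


k(-2) = 3
h(3) = -4
g(-4) = -8
f(-8) = 7

7


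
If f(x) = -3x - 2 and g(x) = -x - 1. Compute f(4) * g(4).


70


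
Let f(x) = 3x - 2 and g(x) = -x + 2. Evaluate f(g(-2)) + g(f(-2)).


f(g(-2)) = 10
g(f(-2)) = 10
Sum = 20

20


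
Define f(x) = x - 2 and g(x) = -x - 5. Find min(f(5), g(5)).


f(5) = 3
g(5) = -10
min = -10

-10


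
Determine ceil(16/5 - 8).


16/5 = 3.2
3.2 - 8 = -4.8
ceil(-4.8) = -4

-4


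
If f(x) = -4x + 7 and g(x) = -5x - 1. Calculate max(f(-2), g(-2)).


f(-2) = 15
g(-2) = 9
max = 15

15


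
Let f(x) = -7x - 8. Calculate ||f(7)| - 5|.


f(7) = -57
|-57| = 57
|57 - 5| = 52

52


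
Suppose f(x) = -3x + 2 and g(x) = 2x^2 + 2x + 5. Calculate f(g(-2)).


g(-2) = 9
f(9) = -25

-25


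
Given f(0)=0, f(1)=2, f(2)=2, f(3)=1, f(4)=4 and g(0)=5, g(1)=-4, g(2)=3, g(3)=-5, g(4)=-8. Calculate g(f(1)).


f(1) = 2
g(2) = 3

3


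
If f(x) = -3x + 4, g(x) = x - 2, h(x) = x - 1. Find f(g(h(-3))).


h(-3) = -4
g(-4) = -6
f(-6) = 22

22


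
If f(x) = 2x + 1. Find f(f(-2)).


-5


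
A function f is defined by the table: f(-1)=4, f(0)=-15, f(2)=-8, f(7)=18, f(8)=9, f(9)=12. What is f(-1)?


Reading from the table at x = -1

4


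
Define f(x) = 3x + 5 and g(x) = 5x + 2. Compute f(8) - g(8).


f(8) = 29
g(8) = 42
Difference = -13

-13


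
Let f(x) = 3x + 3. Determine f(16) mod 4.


f(16) = 51
51 mod 4 = 3

3


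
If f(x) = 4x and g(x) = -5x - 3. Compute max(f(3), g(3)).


f(3) = 12
g(3) = -18
max = 12

12


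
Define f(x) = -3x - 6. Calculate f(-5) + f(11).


f(-5) = 9
f(11) = -39
Sum = -30

-30


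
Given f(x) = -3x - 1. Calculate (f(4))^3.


f(4) = -13
(-13)^3 = -2197

-2197


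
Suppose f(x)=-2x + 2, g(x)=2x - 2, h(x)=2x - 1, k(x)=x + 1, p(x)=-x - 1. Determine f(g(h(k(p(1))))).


p(1) = -2
k(-2) = -1
h(-1) = -3
g(-3) = -8
f(-8) = 18

18


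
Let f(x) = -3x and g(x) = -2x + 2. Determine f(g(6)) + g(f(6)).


f(g(6)) = 30
g(f(6)) = 38
Sum = 68

68


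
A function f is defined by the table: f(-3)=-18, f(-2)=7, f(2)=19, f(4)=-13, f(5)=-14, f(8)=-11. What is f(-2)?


Reading from the table at x = -2

7


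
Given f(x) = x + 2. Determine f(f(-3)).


1


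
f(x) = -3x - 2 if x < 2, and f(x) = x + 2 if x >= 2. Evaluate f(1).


1 satisfies x < 2
f(1) = -5

-5


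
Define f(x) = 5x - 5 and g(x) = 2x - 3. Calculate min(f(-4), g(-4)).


-25


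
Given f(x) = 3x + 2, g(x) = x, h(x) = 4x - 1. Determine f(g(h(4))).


h(4) = 15
g(15) = 15
f(15) = 47

47


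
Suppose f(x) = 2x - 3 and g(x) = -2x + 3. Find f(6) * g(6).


f(6) = 9
g(6) = -9
Product = -81

-81


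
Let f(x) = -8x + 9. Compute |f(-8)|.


73


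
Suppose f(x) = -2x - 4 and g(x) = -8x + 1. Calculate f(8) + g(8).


f(8) = -20
g(8) = -63
Sum = -83

-83


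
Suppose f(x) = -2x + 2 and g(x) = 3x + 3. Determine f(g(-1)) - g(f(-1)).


f(g(-1)) = 2
g(f(-1)) = 15
Difference = -13

-13


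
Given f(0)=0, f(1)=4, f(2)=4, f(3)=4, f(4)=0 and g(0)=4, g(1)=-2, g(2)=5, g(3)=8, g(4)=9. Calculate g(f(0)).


f(0) = 0
g(0) = 4

4


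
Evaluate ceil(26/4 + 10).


26/4 = 6.5
6.5 + 10 = 16.5
ceil(16.5) = 17

17


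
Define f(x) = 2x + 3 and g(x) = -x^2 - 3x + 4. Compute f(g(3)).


g(3) = -14
f(-14) = -25

-25


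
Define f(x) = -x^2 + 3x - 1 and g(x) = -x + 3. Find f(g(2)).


g(2) = 1
f(1) = (-1)*(1)^2 + 3*(1) - 1 = 1

1


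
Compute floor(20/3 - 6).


20/3 = 6.6667
6.6667 - 6 = 0.6667
floor(0.6667) = 0

0


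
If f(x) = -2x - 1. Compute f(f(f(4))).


-35


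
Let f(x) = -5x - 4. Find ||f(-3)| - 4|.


f(-3) = 11
|11| = 11
|11 - 4| = 7

7


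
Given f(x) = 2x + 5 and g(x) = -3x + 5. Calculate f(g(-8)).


63


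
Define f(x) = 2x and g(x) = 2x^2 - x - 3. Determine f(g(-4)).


g(-4) = 33
f(33) = 66

66


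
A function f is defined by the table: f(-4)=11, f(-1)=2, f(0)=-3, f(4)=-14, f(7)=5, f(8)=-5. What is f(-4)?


Reading from the table at x = -4

11


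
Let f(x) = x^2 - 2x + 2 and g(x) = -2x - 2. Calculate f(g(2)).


g(2) = -6
f(-6) = 1*(-6)^2 - 2*(-6) + 2 = 50

50


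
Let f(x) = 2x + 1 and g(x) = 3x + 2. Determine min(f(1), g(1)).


f(1) = 3
g(1) = 5
min = 3

3


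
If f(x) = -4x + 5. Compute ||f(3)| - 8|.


f(3) = -7
|-7| = 7
|7 - 8| = 1

1


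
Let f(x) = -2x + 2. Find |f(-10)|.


f(-10) = 22
|22| = 22

22


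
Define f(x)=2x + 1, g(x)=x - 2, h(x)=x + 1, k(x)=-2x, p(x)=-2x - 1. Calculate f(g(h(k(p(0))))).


p(0) = -1
k(-1) = 2
h(2) = 3
g(3) = 1
f(1) = 3

3


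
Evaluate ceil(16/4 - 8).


16/4 = 4
4 - 8 = -4
ceil(-4) = -4

-4


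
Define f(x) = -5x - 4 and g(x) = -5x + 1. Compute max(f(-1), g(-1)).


f(-1) = 1
g(-1) = 6
max = 6

6


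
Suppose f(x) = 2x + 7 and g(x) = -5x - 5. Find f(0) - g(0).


f(0) = 7
g(0) = -5
Difference = 12

12


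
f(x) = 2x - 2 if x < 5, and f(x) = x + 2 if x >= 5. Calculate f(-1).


-4


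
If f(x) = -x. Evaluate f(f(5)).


f(5) = -5
f(-5) = 5

5


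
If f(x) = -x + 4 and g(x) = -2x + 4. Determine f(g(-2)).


g(-2) = 8
f(8) = -4

-4


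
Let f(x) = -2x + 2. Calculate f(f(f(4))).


f(4) = -6
f(-6) = 14
f(14) = -26

-26


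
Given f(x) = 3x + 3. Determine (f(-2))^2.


9


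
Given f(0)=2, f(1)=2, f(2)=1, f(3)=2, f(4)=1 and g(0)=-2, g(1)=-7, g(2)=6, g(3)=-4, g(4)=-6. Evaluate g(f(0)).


f(0) = 2
g(2) = 6

6


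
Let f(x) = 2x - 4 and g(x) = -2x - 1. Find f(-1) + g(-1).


f(-1) = -6
g(-1) = 1
Sum = -5

-5


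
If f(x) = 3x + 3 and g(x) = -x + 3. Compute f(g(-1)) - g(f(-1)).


f(g(-1)) = 15
g(f(-1)) = 3
Difference = 12

12


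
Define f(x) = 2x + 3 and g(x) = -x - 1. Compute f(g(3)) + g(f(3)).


f(g(3)) = -5
g(f(3)) = -10
Sum = -15

-15


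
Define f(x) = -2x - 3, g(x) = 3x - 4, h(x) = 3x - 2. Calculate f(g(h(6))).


h(6) = 16
g(16) = 44
f(44) = -91

-91


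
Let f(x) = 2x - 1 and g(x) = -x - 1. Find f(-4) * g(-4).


f(-4) = -9
g(-4) = 3
Product = -27

-27


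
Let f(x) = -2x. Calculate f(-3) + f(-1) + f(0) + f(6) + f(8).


f(-3) = 6
f(-1) = 2
f(0) = 0
f(6) = -12
f(8) = -16
Sum = -20

-20


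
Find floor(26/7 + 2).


5


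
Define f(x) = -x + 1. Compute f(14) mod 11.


f(14) = -13
-13 mod 11 = 9

9


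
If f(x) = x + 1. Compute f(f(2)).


4


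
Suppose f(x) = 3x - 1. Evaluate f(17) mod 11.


f(17) = 50
50 mod 11 = 6

6


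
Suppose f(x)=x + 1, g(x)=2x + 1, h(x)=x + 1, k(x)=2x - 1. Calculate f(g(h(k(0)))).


k(0) = -1
h(-1) = 0
g(0) = 1
f(1) = 2

2


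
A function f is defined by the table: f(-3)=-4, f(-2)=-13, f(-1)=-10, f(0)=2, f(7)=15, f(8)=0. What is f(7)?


Reading from the table at x = 7

15


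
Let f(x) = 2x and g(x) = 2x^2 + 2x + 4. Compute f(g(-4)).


g(-4) = 28
f(28) = 56

56


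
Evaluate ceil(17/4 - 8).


17/4 = 4.25
4.25 - 8 = -3.75
ceil(-3.75) = -3

-3


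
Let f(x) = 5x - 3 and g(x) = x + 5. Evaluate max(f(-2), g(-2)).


3


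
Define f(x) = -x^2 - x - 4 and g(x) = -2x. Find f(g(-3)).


-46


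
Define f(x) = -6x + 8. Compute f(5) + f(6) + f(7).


-84


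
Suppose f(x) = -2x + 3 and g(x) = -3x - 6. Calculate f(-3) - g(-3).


f(-3) = 9
g(-3) = 3
Difference = 6

6


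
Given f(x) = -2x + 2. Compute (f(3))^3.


f(3) = -4
(-4)^3 = -64

-64


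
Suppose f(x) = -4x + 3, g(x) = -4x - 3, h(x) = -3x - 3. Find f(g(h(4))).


h(4) = -15
g(-15) = 57
f(57) = -225

-225


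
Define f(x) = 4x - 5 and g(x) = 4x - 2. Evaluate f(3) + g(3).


f(3) = 7
g(3) = 10
Sum = 17

17


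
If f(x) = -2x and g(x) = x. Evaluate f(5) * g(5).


f(5) = -10
g(5) = 5
Product = -50

-50


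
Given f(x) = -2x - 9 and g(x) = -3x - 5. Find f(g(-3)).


-17


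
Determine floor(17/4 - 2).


17/4 = 4.25
4.25 - 2 = 2.25
floor(2.25) = 2

2


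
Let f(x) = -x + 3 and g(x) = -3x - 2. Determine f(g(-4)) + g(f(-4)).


f(g(-4)) = -7
g(f(-4)) = -23
Sum = -30

-30


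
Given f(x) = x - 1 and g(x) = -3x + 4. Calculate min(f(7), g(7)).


-17


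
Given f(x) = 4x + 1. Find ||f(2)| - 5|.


f(2) = 9
|9| = 9
|9 - 5| = 4

4


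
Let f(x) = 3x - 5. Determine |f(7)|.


f(7) = 16
|16| = 16

16


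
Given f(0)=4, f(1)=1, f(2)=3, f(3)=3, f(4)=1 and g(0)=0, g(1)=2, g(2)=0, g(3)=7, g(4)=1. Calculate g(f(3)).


f(3) = 3
g(3) = 7

7


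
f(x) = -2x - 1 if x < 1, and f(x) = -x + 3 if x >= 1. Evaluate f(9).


9 satisfies x >= 1
f(9) = -6

-6


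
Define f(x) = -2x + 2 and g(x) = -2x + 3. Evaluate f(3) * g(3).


f(3) = -4
g(3) = -3
Product = 12

12


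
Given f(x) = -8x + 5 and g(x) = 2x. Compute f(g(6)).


g(6) = 12
f(12) = -91

-91


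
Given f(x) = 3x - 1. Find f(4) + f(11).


f(4) = 11
f(11) = 32
Sum = 43

43


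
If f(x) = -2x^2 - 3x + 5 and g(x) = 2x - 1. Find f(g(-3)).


g(-3) = -7
f(-7) = (-2)*(-7)^2 - 3*(-7) + 5 = -72

-72


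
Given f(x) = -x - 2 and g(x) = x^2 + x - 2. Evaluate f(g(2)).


-6


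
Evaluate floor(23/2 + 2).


23/2 = 11.5
11.5 + 2 = 13.5
floor(13.5) = 13

13


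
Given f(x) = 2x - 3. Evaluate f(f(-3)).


-21


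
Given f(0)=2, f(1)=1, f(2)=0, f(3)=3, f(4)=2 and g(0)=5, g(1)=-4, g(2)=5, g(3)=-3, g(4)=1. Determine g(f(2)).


f(2) = 0
g(0) = 5

5


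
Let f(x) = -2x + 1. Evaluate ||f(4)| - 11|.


f(4) = -7
|-7| = 7
|7 - 11| = 4

4


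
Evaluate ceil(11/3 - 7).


11/3 = 3.6667
3.6667 - 7 = -3.3333
ceil(-3.3333) = -3

-3


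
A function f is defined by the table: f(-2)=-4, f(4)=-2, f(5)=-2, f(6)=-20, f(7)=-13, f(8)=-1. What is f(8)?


Reading from the table at x = 8

-1


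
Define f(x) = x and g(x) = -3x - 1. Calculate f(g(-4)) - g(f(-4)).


f(g(-4)) = 11
g(f(-4)) = 11
Difference = 0

0


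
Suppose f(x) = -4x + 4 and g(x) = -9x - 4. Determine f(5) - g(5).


f(5) = -16
g(5) = -49
Difference = 33

33


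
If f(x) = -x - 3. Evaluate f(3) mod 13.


f(3) = -6
-6 mod 13 = 7

7


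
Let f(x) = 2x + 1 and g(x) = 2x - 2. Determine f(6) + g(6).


23


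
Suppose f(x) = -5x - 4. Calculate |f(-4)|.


f(-4) = 16
|16| = 16

16


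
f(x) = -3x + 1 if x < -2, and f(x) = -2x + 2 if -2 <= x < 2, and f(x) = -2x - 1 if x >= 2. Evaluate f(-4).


13


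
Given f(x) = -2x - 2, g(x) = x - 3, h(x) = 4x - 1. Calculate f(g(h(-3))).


h(-3) = -13
g(-13) = -16
f(-16) = 30

30


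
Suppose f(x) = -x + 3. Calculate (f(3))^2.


f(3) = 0
(0)^2 = 0

0


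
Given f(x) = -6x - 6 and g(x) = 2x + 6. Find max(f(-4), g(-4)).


f(-4) = 18
g(-4) = -2
max = 18

18


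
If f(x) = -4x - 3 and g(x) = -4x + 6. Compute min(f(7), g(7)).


-31


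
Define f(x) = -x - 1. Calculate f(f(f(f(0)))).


f(0) = -1
f(-1) = 0
f(0) = -1
f(-1) = 0

0


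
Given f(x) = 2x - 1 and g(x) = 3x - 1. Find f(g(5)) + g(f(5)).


f(g(5)) = 27
g(f(5)) = 26
Sum = 53

53


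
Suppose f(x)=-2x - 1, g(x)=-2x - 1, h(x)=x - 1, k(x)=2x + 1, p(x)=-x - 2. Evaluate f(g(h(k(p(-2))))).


p(-2) = 0
k(0) = 1
h(1) = 0
g(0) = -1
f(-1) = 1

1


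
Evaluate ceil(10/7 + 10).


10/7 = 1.4286
1.4286 + 10 = 11.4286
ceil(11.4286) = 12

12


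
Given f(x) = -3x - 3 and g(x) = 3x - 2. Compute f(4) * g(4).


f(4) = -15
g(4) = 10
Product = -150

-150


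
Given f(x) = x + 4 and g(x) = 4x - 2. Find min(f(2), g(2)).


6


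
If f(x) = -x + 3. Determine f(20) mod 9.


f(20) = -17
-17 mod 9 = 1

1


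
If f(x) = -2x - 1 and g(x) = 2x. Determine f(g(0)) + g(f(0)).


-3


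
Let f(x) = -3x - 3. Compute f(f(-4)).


-30


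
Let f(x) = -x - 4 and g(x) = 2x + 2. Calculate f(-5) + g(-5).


f(-5) = 1
g(-5) = -8
Sum = -7

-7


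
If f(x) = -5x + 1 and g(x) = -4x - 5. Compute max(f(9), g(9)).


f(9) = -44
g(9) = -41
max = -41

-41


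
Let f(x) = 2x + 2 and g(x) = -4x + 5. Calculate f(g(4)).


g(4) = -11
f(-11) = -20

-20


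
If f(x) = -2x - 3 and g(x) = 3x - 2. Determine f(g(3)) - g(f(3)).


f(g(3)) = -17
g(f(3)) = -29
Difference = 12

12


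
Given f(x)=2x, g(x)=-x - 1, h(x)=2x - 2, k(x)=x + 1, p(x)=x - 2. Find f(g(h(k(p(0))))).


p(0) = -2
k(-2) = -1
h(-1) = -4
g(-4) = 3
f(3) = 6

6


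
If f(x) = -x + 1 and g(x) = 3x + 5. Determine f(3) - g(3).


f(3) = -2
g(3) = 14
Difference = -16

-16


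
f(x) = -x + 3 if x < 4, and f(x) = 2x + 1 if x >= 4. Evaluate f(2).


2 satisfies x < 4
f(2) = 1

1


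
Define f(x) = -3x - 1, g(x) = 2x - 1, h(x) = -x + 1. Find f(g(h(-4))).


h(-4) = 5
g(5) = 9
f(9) = -28

-28


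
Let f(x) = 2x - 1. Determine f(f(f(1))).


f(1) = 1
f(1) = 1
f(1) = 1

1


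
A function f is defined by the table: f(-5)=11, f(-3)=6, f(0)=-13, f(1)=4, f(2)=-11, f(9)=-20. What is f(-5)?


Reading from the table at x = -5

11


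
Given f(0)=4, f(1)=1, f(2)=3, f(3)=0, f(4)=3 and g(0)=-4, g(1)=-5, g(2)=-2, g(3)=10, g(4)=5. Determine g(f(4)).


f(4) = 3
g(3) = 10

10


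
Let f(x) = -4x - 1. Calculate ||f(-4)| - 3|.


f(-4) = 15
|15| = 15
|15 - 3| = 12

12


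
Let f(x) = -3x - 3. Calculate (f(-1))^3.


f(-1) = 0
(0)^3 = 0

0


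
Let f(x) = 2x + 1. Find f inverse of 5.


Solve 2x + 1 = 5
x = (5 - 1) / 2 = 2

2


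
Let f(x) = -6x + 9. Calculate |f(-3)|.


f(-3) = 27
|27| = 27

27


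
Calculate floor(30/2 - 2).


30/2 = 15
15 - 2 = 13
floor(13) = 13

13


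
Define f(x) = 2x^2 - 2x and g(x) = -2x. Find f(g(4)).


g(4) = -8
f(-8) = 2*(-8)^2 - 2*(-8) = 144

144


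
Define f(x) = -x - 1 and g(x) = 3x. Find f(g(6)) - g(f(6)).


2


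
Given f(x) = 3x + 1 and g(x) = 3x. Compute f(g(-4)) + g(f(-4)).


f(g(-4)) = -35
g(f(-4)) = -33
Sum = -68

-68


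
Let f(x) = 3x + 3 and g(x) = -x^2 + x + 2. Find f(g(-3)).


g(-3) = -10
f(-10) = -27

-27


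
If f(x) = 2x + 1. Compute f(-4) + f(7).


8


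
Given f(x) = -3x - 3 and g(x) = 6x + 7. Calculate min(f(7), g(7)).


f(7) = -24
g(7) = 49
min = -24

-24


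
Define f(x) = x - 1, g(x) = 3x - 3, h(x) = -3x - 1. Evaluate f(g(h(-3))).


h(-3) = 8
g(8) = 21
f(21) = 20

20


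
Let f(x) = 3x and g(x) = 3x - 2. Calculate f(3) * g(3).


f(3) = 9
g(3) = 7
Product = 63

63


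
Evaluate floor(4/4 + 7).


4/4 = 1
1 + 7 = 8
floor(8) = 8

8


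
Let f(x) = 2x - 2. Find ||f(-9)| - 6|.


f(-9) = -20
|-20| = 20
|20 - 6| = 14

14


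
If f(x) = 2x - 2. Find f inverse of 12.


Solve 2x - 2 = 12
x = (12 + 2) / 2 = 7

7


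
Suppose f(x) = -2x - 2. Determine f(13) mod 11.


f(13) = -28
-28 mod 11 = 5

5


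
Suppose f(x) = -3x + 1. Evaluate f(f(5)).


43


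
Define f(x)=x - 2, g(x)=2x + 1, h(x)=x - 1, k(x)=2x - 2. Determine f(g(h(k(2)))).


1


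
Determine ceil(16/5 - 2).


16/5 = 3.2
3.2 - 2 = 1.2
ceil(1.2) = 2

2


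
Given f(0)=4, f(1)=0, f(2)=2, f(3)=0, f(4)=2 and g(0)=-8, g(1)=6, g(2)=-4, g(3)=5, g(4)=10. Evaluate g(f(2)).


f(2) = 2
g(2) = -4

-4


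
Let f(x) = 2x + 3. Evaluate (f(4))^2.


f(4) = 11
(11)^2 = 121

121


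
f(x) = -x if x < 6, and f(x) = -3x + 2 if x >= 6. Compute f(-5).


5


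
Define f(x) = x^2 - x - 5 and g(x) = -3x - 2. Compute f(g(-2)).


g(-2) = 4
f(4) = 1*(4)^2 - 1*(4) - 5 = 7

7


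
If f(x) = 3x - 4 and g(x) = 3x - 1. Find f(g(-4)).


g(-4) = -13
f(-13) = -43

-43


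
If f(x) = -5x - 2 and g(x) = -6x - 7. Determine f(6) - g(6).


f(6) = -32
g(6) = -43
Difference = 11

11


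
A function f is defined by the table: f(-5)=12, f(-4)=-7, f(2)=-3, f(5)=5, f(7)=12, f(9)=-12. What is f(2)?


Reading from the table at x = 2

-3


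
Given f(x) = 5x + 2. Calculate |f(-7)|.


33


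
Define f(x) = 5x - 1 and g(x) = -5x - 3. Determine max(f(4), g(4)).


f(4) = 19
g(4) = -23
max = 19

19


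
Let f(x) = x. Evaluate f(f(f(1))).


1


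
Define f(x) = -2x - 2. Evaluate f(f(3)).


f(3) = -8
f(-8) = 14

14


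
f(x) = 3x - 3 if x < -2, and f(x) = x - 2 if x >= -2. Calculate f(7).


7 satisfies x >= -2
f(7) = 5

5


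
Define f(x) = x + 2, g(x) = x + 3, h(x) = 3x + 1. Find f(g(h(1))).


h(1) = 4
g(4) = 7
f(7) = 9

9


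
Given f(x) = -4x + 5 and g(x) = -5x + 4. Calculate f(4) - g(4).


5


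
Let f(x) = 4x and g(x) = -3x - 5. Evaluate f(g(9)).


g(9) = -32
f(-32) = -128

-128


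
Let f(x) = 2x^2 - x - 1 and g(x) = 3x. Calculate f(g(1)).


14


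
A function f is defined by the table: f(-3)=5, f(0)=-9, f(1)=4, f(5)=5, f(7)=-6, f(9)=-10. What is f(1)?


Reading from the table at x = 1

4


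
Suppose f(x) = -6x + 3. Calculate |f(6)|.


f(6) = -33
|-33| = 33

33


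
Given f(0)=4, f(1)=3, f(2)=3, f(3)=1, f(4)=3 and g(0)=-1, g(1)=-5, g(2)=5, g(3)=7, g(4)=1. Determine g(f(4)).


f(4) = 3
g(3) = 7

7


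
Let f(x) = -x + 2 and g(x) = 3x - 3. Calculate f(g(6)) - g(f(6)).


f(g(6)) = -13
g(f(6)) = -15
Difference = 2

2


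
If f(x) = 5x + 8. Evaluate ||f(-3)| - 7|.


0


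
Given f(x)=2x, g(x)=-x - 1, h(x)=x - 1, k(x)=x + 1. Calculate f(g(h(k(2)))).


k(2) = 3
h(3) = 2
g(2) = -3
f(-3) = -6

-6


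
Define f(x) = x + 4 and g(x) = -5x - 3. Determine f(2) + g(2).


f(2) = 6
g(2) = -13
Sum = -7

-7


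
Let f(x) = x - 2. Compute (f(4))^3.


f(4) = 2
(2)^3 = 8

8


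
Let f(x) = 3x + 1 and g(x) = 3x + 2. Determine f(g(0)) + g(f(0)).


12


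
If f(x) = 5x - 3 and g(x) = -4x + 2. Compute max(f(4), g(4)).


f(4) = 17
g(4) = -14
max = 17

17


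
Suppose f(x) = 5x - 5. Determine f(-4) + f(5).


f(-4) = -25
f(5) = 20
Sum = -5

-5


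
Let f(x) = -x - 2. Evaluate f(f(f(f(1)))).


f(1) = -3
f(-3) = 1
f(1) = -3
f(-3) = 1

1


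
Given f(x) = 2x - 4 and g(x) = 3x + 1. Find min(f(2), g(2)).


f(2) = 0
g(2) = 7
min = 0

0


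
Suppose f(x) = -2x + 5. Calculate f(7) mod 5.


f(7) = -9
-9 mod 5 = 1

1


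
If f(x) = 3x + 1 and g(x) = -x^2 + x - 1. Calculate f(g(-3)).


g(-3) = -13
f(-13) = -38

-38


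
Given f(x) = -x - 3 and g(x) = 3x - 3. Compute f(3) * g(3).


f(3) = -6
g(3) = 6
Product = -36

-36


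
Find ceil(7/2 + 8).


12


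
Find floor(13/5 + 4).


13/5 = 2.6
2.6 + 4 = 6.6
floor(6.6) = 6

6


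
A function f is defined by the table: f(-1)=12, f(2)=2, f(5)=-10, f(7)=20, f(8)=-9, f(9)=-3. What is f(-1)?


Reading from the table at x = -1

12


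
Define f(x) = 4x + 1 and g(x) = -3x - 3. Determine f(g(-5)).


g(-5) = 12
f(12) = 49

49


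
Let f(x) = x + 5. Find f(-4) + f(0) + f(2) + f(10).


f(-4) = 1
f(0) = 5
f(2) = 7
f(10) = 15
Sum = 28

28


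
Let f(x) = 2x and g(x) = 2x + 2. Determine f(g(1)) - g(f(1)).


f(g(1)) = 8
g(f(1)) = 6
Difference = 2

2


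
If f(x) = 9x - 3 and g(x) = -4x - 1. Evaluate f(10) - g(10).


f(10) = 87
g(10) = -41
Difference = 128

128


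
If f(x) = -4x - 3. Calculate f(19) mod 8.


1


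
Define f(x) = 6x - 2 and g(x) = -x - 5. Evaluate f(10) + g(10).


f(10) = 58
g(10) = -15
Sum = 43

43


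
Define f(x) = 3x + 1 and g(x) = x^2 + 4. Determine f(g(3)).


g(3) = 13
f(13) = 40

40


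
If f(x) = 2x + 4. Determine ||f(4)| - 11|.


f(4) = 12
|12| = 12
|12 - 11| = 1

1


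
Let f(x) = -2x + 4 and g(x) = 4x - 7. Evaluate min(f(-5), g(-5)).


f(-5) = 14
g(-5) = -27
min = -27

-27


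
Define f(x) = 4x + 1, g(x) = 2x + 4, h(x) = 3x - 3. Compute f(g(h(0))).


h(0) = -3
g(-3) = -2
f(-2) = -7

-7


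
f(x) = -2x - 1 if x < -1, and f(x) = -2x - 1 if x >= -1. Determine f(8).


8 satisfies x >= -1
f(8) = -17

-17


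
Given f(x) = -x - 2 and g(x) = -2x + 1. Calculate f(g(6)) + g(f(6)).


f(g(6)) = 9
g(f(6)) = 17
Sum = 26

26


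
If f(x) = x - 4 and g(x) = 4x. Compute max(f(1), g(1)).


f(1) = -3
g(1) = 4
max = 4

4


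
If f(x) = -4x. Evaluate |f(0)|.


0


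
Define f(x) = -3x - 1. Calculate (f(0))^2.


f(0) = -1
(-1)^2 = 1

1


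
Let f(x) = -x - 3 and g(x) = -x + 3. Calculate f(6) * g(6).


f(6) = -9
g(6) = -3
Product = 27

27


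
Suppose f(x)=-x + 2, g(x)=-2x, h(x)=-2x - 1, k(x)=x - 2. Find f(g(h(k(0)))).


k(0) = -2
h(-2) = 3
g(3) = -6
f(-6) = 8

8


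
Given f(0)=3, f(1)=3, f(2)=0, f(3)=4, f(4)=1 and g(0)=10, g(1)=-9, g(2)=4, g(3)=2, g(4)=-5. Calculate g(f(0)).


f(0) = 3
g(3) = 2

2


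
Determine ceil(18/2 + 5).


18/2 = 9
9 + 5 = 14
ceil(14) = 14

14


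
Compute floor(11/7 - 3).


11/7 = 1.5714
1.5714 - 3 = -1.4286
floor(-1.4286) = -2

-2


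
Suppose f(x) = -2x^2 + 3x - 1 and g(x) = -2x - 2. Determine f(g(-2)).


g(-2) = 2
f(2) = (-2)*(2)^2 + 3*(2) - 1 = -3

-3


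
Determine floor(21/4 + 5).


21/4 = 5.25
5.25 + 5 = 10.25
floor(10.25) = 10

10


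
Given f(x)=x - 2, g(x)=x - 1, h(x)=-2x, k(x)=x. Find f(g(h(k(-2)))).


k(-2) = -2
h(-2) = 4
g(4) = 3
f(3) = 1

1


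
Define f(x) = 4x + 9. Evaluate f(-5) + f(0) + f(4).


f(-5) = -11
f(0) = 9
f(4) = 25
Sum = 23

23


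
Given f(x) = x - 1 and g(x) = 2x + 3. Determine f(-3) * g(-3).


f(-3) = -4
g(-3) = -3
Product = 12

12


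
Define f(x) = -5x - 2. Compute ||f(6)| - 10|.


f(6) = -32
|-32| = 32
|32 - 10| = 22

22


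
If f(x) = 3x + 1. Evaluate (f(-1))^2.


f(-1) = -2
(-2)^2 = 4

4


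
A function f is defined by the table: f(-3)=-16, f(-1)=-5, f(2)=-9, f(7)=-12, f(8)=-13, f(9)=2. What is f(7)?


Reading from the table at x = 7

-12


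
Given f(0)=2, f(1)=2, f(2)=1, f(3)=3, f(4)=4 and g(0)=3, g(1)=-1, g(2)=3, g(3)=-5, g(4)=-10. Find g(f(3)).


f(3) = 3
g(3) = -5

-5


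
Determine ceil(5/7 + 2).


5/7 = 0.7143
0.7143 + 2 = 2.7143
ceil(2.7143) = 3

3


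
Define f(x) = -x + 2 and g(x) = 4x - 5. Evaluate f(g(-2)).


g(-2) = -13
f(-13) = 15

15


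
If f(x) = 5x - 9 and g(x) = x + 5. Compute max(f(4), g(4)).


f(4) = 11
g(4) = 9
max = 11

11


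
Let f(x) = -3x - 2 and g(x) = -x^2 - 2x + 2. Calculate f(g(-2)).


g(-2) = 2
f(2) = -8

-8


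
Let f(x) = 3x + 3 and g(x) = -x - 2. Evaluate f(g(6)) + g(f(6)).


f(g(6)) = -21
g(f(6)) = -23
Sum = -44

-44


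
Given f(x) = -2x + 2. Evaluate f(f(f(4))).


f(4) = -6
f(-6) = 14
f(14) = -26

-26


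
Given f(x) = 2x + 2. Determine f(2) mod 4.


f(2) = 6
6 mod 4 = 2

2


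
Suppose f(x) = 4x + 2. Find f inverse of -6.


Solve 4x + 2 = -6
x = (-6 - 2) / 4 = -2

-2


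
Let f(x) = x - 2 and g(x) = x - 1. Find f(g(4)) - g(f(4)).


f(g(4)) = 1
g(f(4)) = 1
Difference = 0

0


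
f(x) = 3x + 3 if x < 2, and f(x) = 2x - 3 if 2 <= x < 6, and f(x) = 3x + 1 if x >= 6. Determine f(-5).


-5 satisfies x < 2
f(-5) = -12

-12


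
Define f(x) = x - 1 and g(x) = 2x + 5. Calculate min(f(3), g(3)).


f(3) = 2
g(3) = 11
min = 2

2


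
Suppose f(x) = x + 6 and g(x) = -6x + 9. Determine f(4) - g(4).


f(4) = 10
g(4) = -15
Difference = 25

25


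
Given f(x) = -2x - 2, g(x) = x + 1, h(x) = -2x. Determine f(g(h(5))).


h(5) = -10
g(-10) = -9
f(-9) = 16

16


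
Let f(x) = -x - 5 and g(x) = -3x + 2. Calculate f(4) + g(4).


f(4) = -9
g(4) = -10
Sum = -19

-19


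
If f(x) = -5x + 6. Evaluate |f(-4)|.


f(-4) = 26
|26| = 26

26


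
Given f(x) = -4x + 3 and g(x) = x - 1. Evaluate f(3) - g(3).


f(3) = -9
g(3) = 2
Difference = -11

-11


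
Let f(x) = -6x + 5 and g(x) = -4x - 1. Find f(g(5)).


g(5) = -21
f(-21) = 131

131


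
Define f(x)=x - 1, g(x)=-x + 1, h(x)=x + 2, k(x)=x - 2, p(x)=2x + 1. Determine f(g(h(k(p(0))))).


p(0) = 1
k(1) = -1
h(-1) = 1
g(1) = 0
f(0) = -1

-1


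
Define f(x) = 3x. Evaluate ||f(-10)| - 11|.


f(-10) = -30
|-30| = 30
|30 - 11| = 19

19


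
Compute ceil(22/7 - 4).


22/7 = 3.1429
3.1429 - 4 = -0.8571
ceil(-0.8571) = 0

0


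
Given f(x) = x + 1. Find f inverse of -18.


-19


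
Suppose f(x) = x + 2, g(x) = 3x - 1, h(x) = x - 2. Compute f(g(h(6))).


h(6) = 4
g(4) = 11
f(11) = 13

13


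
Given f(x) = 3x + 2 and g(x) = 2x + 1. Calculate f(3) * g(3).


f(3) = 11
g(3) = 7
Product = 77

77


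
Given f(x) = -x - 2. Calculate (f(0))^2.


f(0) = -2
(-2)^2 = 4

4


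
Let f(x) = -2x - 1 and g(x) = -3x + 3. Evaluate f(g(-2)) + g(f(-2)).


f(g(-2)) = -19
g(f(-2)) = -6
Sum = -25

-25


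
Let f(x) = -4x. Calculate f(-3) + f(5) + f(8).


f(-3) = 12
f(5) = -20
f(8) = -32
Sum = -40

-40


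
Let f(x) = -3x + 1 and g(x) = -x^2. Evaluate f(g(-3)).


g(-3) = -9
f(-9) = 28

28


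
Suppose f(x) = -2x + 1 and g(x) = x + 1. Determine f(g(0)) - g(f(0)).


f(g(0)) = -1
g(f(0)) = 2
Difference = -3

-3


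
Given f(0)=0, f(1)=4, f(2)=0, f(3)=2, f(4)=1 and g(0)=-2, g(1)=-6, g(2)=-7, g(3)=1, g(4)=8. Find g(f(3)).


f(3) = 2
g(2) = -7

-7
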